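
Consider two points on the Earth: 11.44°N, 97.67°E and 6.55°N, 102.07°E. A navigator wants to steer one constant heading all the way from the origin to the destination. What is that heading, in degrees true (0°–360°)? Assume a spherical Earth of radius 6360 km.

Δψ = ln[tan(π/4+φ₂/2)/tan(π/4+φ₁/2)] = -0.0864
Δλ = +0.0768 rad (taken the short way round)
course = atan2(Δλ, Δψ) = 138.38°

138.4°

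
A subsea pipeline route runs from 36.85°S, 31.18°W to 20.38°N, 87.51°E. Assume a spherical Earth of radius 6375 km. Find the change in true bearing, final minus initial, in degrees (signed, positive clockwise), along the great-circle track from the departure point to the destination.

Initial bearing θ₁ = atan2(sin Δλ cos φ₂, cos φ₁ sin φ₂ − sin φ₁ cos φ₂ cos Δλ) = 89.39°
Final bearing θ₂ = (initial bearing from the destination back to the start) + 180° = 58.60°
Δθ = θ₂ − θ₁ = -30.8°

-30.8°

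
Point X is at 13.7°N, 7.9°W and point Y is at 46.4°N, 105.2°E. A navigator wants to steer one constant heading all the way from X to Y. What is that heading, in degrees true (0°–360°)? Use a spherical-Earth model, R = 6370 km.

71.1°

Δψ = ln[tan(π/4+φ₂/2)/tan(π/4+φ₁/2)] = +0.6749
Δλ = +1.9740 rad (taken the short way round)
course = atan2(Δλ, Δψ) = 71.12°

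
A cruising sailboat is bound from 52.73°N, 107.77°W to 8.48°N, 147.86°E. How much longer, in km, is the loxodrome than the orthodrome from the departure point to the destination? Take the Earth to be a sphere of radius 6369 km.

Great circle: cos σ = sin φ₁ sin φ₂ + cos φ₁ cos φ₂ cos Δλ,  σ = 1.6021 rad → d_gc = 10203.8 km
Rhumb line: Δψ = -0.9385, q = Δφ/Δψ = 0.8229, d_rh = R√(Δφ²+q²Δλ²) = 10740.1 km
Excess = 10740.1 − 10203.8 = 536.3 ≈ 536 km

536 km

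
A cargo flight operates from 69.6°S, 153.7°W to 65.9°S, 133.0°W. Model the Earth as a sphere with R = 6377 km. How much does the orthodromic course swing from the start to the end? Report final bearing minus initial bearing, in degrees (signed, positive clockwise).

-19.2°

Initial bearing θ₁ = atan2(sin Δλ cos φ₂, cos φ₁ sin φ₂ − sin φ₁ cos φ₂ cos Δλ) = 74.57°
Final bearing θ₂ = (initial bearing from the destination back to the start) + 180° = 55.38°
Δθ = θ₂ − θ₁ = -19.2°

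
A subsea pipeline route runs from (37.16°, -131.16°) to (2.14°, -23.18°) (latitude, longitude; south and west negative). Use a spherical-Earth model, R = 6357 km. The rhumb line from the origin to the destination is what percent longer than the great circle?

Great circle: σ = 1.7960 rad → d_gc = Rσ = 11417.0 km
Rhumb: Δφ = -0.6112, Δλ = +1.8846, Δψ = -0.6621, q = Δφ/Δψ = 0.9231 → d_rh = R√(Δφ²+q²Δλ²) = 11721.9 km
Excess = (11721.9 − 11417.0) / 11417.0 = 304.9 / 11417.0 = 2.67% ≈ 2.7%

2.7%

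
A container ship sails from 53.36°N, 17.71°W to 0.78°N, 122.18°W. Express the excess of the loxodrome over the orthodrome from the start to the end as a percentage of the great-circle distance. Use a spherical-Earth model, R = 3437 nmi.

Great circle: σ = 1.7094 rad → d_gc = Rσ = 5875.3 nmi
Rhumb: Δφ = -0.9177, Δλ = -1.8233, Δψ = -1.0917, q = Δφ/Δψ = 0.8406 → d_rh = R√(Δφ²+q²Δλ²) = 6140.0 nmi
Excess = (6140.0 − 5875.3) / 5875.3 = 264.7 / 5875.3 = 4.51% ≈ 4.5%

4.5%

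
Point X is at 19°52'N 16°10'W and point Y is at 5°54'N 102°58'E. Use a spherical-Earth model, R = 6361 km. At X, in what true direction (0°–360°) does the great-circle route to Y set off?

73.3°

N = sin Δλ·cos φ₂ = +0.8689;  D = cos φ₁ sin φ₂ − sin φ₁ cos φ₂ cos Δλ = +0.2612
initial course = atan2(N, D) = 73.27°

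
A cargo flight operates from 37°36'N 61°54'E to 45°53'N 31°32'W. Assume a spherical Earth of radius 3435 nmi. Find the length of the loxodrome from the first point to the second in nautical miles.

Δψ = ln[tan(π/4+φ₂/2)/tan(π/4+φ₁/2)] = +0.1942;  Δφ = +0.1446 rad,  Δλ = -1.6307 rad
q = Δφ/Δψ = 0.7445
d = R·√(Δφ² + q²Δλ²) = 3435·1.22259 = 4200 nmi

4200 nmi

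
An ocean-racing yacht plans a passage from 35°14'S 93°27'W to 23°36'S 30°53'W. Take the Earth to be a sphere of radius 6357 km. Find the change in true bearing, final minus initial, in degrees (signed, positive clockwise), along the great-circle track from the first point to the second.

At departure: θ₁ = atan2(sin Δλ cos φ₂, cos φ₁ sin φ₂ − sin φ₁ cos φ₂ cos Δλ) = 95.86°
At arrival: θ₂ = atan2(sin Δλ cos φ₁, −cos φ₂ sin φ₁ + sin φ₂ cos φ₁ cos Δλ) = 62.46°
Δθ = θ₂ − θ₁ = -33.4°

-33.4°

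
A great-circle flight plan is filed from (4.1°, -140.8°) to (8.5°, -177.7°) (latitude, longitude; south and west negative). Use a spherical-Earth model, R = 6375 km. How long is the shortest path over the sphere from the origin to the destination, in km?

cos σ = sin φ₁ sin φ₂ + cos φ₁ cos φ₂ cos Δλ
      = sin(4.10°)sin(8.50°) + cos(4.10°)cos(8.50°)cos(-36.90°) = 0.7994
σ = 36.923° → d = Rσ = 6375·0.64443 = 4108 km

4108 km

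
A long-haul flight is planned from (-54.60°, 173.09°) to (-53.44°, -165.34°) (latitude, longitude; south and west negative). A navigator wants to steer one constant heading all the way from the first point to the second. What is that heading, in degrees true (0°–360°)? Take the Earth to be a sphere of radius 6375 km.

Meridional parts: M(φ₁)=-1.1421, M(φ₂)=-1.1077 → ΔM = +0.0345;  Δλ = +0.3765 rad
tan C = Δλ / ΔM = +10.9236 → C = 84.77°

84.8°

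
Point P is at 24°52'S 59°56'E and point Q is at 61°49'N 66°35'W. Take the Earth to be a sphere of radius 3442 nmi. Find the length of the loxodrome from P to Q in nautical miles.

8160 nmi

Δψ = ln[tan(π/4+φ₂/2)/tan(π/4+φ₁/2)] = +1.8305;  Δφ = +1.5129 rad,  Δλ = -2.2081 rad
q = Δφ/Δψ = 0.8265
d = R·√(Δφ² + q²Δλ²) = 3442·2.37057 = 8160 nmi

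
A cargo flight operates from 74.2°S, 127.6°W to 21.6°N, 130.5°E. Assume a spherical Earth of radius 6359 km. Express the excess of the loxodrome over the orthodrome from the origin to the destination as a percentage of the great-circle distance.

5.2%

Great circle: σ = 1.9893 rad → d_gc = Rσ = 12650.1 km
Rhumb: Δφ = +1.6720, Δλ = -1.7785, Δψ = +2.3613, q = Δφ/Δψ = 0.7081 → d_rh = R√(Δφ²+q²Δλ²) = 13310.9 km
Excess = (13310.9 − 12650.1) / 12650.1 = 660.8 / 12650.1 = 5.22% ≈ 5.2%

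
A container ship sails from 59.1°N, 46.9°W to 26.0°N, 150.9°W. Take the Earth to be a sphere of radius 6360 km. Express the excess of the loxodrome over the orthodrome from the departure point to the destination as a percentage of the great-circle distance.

8.1%

Great circle: σ = 1.3031 rad → d_gc = Rσ = 8287.9 km
Rhumb: Δφ = -0.5777, Δλ = -1.8151, Δψ = -0.8157, q = Δφ/Δψ = 0.7082 → d_rh = R√(Δφ²+q²Δλ²) = 8963.2 km
Excess = (8963.2 − 8287.9) / 8287.9 = 675.3 / 8287.9 = 8.148% ≈ 8.1%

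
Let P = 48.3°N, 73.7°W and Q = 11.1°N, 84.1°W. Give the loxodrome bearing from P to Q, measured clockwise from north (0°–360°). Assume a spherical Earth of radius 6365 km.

193.3°

Meridional parts: M(φ₁)=+0.9653, M(φ₂)=+0.1950 → ΔM = -0.7704;  Δλ = -0.1815 rad
tan C = Δλ / ΔM = +0.2356 → C = 193.26°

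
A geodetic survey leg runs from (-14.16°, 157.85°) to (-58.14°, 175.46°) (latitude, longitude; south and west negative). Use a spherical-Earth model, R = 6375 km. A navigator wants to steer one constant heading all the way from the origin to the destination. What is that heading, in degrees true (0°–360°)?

163.0°

Meridional parts: M(φ₁)=-0.2497, M(φ₂)=-1.2538 → ΔM = -1.0041;  Δλ = +0.3074 rad
tan C = Δλ / ΔM = -0.3061 → C = 162.98°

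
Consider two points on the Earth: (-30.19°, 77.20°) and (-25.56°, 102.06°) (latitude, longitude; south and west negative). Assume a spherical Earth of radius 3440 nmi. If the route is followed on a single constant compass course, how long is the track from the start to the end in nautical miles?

Rhumb course C = atan2(Δλ, Δψ) with Δψ = ln[tan(π/4+φ₂/2)/tan(π/4+φ₁/2)] = +0.0915, Δλ = +0.4339 → C = 78.10°
d = R·|Δφ| / |cos C| = 3440·0.08081 / 0.20625 = 1348 nmi

1348 nmi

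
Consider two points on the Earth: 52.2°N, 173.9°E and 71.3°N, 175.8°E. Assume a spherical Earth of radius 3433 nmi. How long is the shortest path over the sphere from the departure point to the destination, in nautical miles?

cos σ = sin φ₁ sin φ₂ + cos φ₁ cos φ₂ cos Δλ
      = sin(52.20°)sin(71.30°) + cos(52.20°)cos(71.30°)cos(1.90°) = 0.9448
σ = 19.119° → d = Rσ = 3433·0.33369 = 1146 nmi

1146 nmi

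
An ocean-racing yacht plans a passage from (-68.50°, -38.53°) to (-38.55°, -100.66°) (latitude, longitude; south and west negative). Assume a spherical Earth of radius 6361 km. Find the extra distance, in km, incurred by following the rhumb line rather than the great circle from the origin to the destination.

Great circle: cos σ = sin φ₁ sin φ₂ + cos φ₁ cos φ₂ cos Δλ,  σ = 0.7759 rad → d_gc = 4935.2 km
Rhumb line: Δψ = +0.9313, q = Δφ/Δψ = 0.5613, d_rh = R√(Δφ²+q²Δλ²) = 5103.5 km
Excess = 5103.5 − 4935.2 = 168.3 ≈ 168 km

168 km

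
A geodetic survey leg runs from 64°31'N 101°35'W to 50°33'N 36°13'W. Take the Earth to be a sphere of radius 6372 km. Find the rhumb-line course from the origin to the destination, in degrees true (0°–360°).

112.0°

Meridional parts: M(φ₁)=+1.4867, M(φ₂)=+1.0257 → ΔM = -0.4610;  Δλ = +1.1409 rad
tan C = Δλ / ΔM = -2.4749 → C = 112.00°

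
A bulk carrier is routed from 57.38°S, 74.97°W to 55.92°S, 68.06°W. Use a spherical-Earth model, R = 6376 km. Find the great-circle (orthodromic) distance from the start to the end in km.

Haversine: a = sin²(Δφ/2)+cos φ₁ cos φ₂ sin²(Δλ/2) = 0.00126;  σ = 2·atan2(√a,√(1−a))
σ = 4.067° → d = Rσ = 6376·0.07099 = 453 km

453 km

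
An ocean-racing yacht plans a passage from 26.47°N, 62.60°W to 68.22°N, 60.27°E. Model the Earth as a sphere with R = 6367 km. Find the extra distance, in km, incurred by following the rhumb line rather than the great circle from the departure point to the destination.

1194 km

Great circle: cos σ = sin φ₁ sin φ₂ + cos φ₁ cos φ₂ cos Δλ,  σ = 1.3350 rad → d_gc = 8499.8 km
Rhumb line: Δψ = +1.1689, q = Δφ/Δψ = 0.6234, d_rh = R√(Δφ²+q²Δλ²) = 9694.1 km
Excess = 9694.1 − 8499.8 = 1194.3 ≈ 1194 km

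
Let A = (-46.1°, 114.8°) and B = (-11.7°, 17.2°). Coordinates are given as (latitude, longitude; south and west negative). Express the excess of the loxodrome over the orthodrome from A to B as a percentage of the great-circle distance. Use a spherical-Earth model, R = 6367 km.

Great circle: σ = 1.5144 rad → d_gc = Rσ = 9642.5 km
Rhumb: Δφ = +0.6004, Δλ = -1.7034, Δψ = +0.7032, q = Δφ/Δψ = 0.8539 → d_rh = R√(Δφ²+q²Δλ²) = 10018.8 km
Excess = (10018.8 − 9642.5) / 9642.5 = 376.3 / 9642.5 = 3.90% ≈ 3.9%

3.9%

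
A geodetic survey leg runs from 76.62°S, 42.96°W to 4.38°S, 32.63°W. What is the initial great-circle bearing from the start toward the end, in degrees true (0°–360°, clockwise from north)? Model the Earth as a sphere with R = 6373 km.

N = sin Δλ·cos φ₂ = +0.1788;  D = cos φ₁ sin φ₂ − sin φ₁ cos φ₂ cos Δλ = +0.9366
initial course = atan2(N, D) = 10.81°

10.8°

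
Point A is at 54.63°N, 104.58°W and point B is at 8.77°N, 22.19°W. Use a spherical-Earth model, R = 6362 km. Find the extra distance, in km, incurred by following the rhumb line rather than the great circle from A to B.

272 km

Great circle: cos σ = sin φ₁ sin φ₂ + cos φ₁ cos φ₂ cos Δλ,  σ = 1.3693 rad → d_gc = 8711.8 km
Rhumb line: Δψ = -0.9894, q = Δφ/Δψ = 0.8090, d_rh = R√(Δφ²+q²Δλ²) = 8983.8 km
Excess = 8983.8 − 8711.8 = 272.0 ≈ 272 km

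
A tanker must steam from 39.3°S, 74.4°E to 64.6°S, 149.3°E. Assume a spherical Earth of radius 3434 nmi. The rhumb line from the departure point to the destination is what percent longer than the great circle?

4.9%

Great circle: σ = 0.8518 rad → d_gc = Rσ = 2925.1 nmi
Rhumb: Δφ = -0.4416, Δλ = +1.3073, Δψ = -0.7430, q = Δφ/Δψ = 0.5943 → d_rh = R√(Δφ²+q²Δλ²) = 3068.7 nmi
Excess = (3068.7 − 2925.1) / 2925.1 = 143.6 / 2925.1 = 4.91% ≈ 4.9%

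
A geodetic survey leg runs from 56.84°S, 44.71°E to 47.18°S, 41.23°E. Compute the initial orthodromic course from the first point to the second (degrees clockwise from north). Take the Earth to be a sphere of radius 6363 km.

θ = atan2( sin Δλ·cos φ₂ ,  cos φ₁ sin φ₂ − sin φ₁ cos φ₂ cos Δλ )
  = atan2(-0.0413, +0.1668) = 346.10°

346.1°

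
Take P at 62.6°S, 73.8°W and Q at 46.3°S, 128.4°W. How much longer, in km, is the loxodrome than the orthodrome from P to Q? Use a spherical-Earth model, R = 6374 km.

101 km

Great circle: cos σ = sin φ₁ sin φ₂ + cos φ₁ cos φ₂ cos Δλ,  σ = 0.5988 rad → d_gc = 3816.4 km
Rhumb line: Δψ = +0.4977, q = Δφ/Δψ = 0.5716, d_rh = R√(Δφ²+q²Δλ²) = 3917.1 km
Excess = 3917.1 − 3816.4 = 100.7 ≈ 101 km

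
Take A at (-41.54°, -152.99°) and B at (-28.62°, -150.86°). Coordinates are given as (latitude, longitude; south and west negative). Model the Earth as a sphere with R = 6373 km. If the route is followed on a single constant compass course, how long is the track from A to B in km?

1450 km

Rhumb course C = atan2(Δλ, Δψ) with Δψ = ln[tan(π/4+φ₂/2)/tan(π/4+φ₁/2)] = +0.2767, Δλ = +0.0372 → C = 7.65°
d = R·|Δφ| / |cos C| = 6373·0.22550 / 0.99110 = 1450 km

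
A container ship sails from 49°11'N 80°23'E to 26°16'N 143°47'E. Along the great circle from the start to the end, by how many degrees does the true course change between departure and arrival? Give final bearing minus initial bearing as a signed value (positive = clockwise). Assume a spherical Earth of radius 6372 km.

+42.2°

At departure: θ₁ = atan2(sin Δλ cos φ₂, cos φ₁ sin φ₂ − sin φ₁ cos φ₂ cos Δλ) = 91.04°
At arrival: θ₂ = atan2(sin Δλ cos φ₁, −cos φ₂ sin φ₁ + sin φ₂ cos φ₁ cos Δλ) = 133.22°
Δθ = θ₂ − θ₁ = +42.2°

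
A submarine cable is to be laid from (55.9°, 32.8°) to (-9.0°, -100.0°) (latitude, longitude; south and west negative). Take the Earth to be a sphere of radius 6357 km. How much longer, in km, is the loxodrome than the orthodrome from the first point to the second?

Great circle: cos σ = sin φ₁ sin φ₂ + cos φ₁ cos φ₂ cos Δλ,  σ = 2.1011 rad → d_gc = 13356.5 km
Rhumb line: Δψ = -1.3397, q = Δφ/Δψ = 0.8455, d_rh = R√(Δφ²+q²Δλ²) = 14389.4 km
Excess = 14389.4 − 13356.5 = 1032.9 ≈ 1033 km

1033 km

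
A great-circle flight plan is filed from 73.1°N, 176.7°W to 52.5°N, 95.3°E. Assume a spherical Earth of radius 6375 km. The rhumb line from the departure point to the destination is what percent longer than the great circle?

8.5%

Great circle: σ = 0.6993 rad → d_gc = Rσ = 4458.3 km
Rhumb: Δφ = -0.3595, Δλ = -1.5359, Δψ = -0.8264, q = Δφ/Δψ = 0.4351 → d_rh = R√(Δφ²+q²Δλ²) = 4837.5 km
Excess = (4837.5 − 4458.3) / 4458.3 = 379.2 / 4458.3 = 8.51% ≈ 8.5%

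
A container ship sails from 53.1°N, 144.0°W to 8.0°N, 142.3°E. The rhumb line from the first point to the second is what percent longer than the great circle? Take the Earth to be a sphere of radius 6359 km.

2.3%

Great circle: σ = 1.2889 rad → d_gc = Rσ = 8196.1 km
Rhumb: Δφ = -0.7871, Δλ = -1.2863, Δψ = -0.9577, q = Δφ/Δψ = 0.8219 → d_rh = R√(Δφ²+q²Δλ²) = 8381.9 km
Excess = (8381.9 − 8196.1) / 8196.1 = 185.8 / 8196.1 = 2.27% ≈ 2.3%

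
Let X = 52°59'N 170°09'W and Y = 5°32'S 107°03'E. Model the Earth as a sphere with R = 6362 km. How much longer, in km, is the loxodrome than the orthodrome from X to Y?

211 km

Great circle: cos σ = sin φ₁ sin φ₂ + cos φ₁ cos φ₂ cos Δλ,  σ = 1.5727 rad → d_gc = 10005.4 km
Rhumb line: Δψ = -1.1911, q = Δφ/Δψ = 0.8575, d_rh = R√(Δφ²+q²Δλ²) = 10216.1 km
Excess = 10216.1 − 10005.4 = 210.7 ≈ 211 km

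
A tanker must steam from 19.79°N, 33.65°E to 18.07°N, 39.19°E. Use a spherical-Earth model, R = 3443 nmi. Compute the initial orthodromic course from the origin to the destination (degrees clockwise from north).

N = sin Δλ·cos φ₂ = +0.0918;  D = cos φ₁ sin φ₂ − sin φ₁ cos φ₂ cos Δλ = -0.0285
initial course = atan2(N, D) = 107.26°

107.3°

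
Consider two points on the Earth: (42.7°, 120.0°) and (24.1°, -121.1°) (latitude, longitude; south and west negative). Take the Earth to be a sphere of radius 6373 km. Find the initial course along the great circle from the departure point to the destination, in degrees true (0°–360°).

N = sin Δλ·cos φ₂ = +0.7992;  D = cos φ₁ sin φ₂ − sin φ₁ cos φ₂ cos Δλ = +0.5993
initial course = atan2(N, D) = 53.13°

53.1°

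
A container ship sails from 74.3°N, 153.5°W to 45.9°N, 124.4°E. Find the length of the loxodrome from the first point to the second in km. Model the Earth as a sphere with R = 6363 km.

Δψ = ln[tan(π/4+φ₂/2)/tan(π/4+φ₁/2)] = -1.0777;  Δφ = -0.4957 rad,  Δλ = -1.4329 rad
q = Δφ/Δψ = 0.4600
d = R·√(Δφ² + q²Δλ²) = 6363·0.82466 = 5247 km

5247 km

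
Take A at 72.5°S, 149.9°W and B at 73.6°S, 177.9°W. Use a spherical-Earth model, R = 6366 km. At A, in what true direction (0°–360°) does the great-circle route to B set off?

249.1°

θ = atan2( sin Δλ·cos φ₂ ,  cos φ₁ sin φ₂ − sin φ₁ cos φ₂ cos Δλ )
  = atan2(-0.1326, -0.0507) = 249.06°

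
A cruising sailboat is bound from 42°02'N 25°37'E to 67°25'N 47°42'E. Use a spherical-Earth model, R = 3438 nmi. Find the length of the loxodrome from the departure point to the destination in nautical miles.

Δψ = ln[tan(π/4+φ₂/2)/tan(π/4+φ₁/2)] = +0.8011;  Δφ = +0.4430 rad,  Δλ = +0.3854 rad
q = Δφ/Δψ = 0.5530
d = R·√(Δφ² + q²Δλ²) = 3438·0.49163 = 1690 nmi

1690 nmi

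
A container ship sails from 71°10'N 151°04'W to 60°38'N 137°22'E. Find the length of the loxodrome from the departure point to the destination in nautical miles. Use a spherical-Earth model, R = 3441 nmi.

1840 nmi

Rhumb course C = atan2(Δλ, Δψ) with Δψ = ln[tan(π/4+φ₂/2)/tan(π/4+φ₁/2)] = -0.4574, Δλ = -1.2491 → C = 249.89°
d = R·|Δφ| / |cos C| = 3441·0.18384 / 0.34386 = 1840 nmi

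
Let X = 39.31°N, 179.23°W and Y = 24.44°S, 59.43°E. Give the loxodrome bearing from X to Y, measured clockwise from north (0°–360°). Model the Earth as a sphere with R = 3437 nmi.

240.7°

Meridional parts: M(φ₁)=+0.7473, M(φ₂)=-0.4401 → ΔM = -1.1874;  Δλ = -2.1178 rad
tan C = Δλ / ΔM = +1.7836 → C = 240.72°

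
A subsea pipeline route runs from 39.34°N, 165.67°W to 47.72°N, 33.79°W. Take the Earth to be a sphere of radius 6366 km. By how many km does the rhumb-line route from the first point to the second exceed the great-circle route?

1415 km

Great circle: cos σ = sin φ₁ sin φ₂ + cos φ₁ cos φ₂ cos Δλ,  σ = 1.4488 rad → d_gc = 9223.19 km
Rhumb line: Δψ = +0.2022, q = Δφ/Δψ = 0.7232, d_rh = R√(Δφ²+q²Δλ²) = 10637.75 km
Excess = 10637.75 − 9223.19 = 1414.56 ≈ 1415 km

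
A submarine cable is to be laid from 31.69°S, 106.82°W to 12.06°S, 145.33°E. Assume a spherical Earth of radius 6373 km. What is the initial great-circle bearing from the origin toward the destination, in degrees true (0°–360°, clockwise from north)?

N = sin Δλ·cos φ₂ = -0.9309;  D = cos φ₁ sin φ₂ − sin φ₁ cos φ₂ cos Δλ = -0.3353
initial course = atan2(N, D) = 250.19°

250.2°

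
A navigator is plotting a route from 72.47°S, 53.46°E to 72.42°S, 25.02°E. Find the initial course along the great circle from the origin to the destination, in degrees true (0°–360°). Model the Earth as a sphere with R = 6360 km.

256.7°

θ = atan2( sin Δλ·cos φ₂ ,  cos φ₁ sin φ₂ − sin φ₁ cos φ₂ cos Δλ )
  = atan2(-0.1438, -0.0339) = 256.74°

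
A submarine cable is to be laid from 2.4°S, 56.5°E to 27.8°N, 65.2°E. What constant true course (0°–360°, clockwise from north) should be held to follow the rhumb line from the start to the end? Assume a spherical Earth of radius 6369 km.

Meridional parts: M(φ₁)=-0.0419, M(φ₂)=+0.5054 → ΔM = +0.5473;  Δλ = +0.1518 rad
tan C = Δλ / ΔM = +0.2774 → C = 15.51°

15.5°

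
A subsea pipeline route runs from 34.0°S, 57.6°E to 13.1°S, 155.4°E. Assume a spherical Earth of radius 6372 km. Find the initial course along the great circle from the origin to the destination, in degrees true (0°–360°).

N = sin Δλ·cos φ₂ = +0.9650;  D = cos φ₁ sin φ₂ − sin φ₁ cos φ₂ cos Δλ = -0.2618
initial course = atan2(N, D) = 105.18°

105.2°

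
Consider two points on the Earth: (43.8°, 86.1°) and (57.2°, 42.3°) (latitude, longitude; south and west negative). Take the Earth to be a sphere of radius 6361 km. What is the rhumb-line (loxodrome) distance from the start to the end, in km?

Rhumb course C = atan2(Δλ, Δψ) with Δψ = ln[tan(π/4+φ₂/2)/tan(π/4+φ₁/2)] = +0.3710, Δλ = -0.7645 → C = 295.89°
d = R·|Δφ| / |cos C| = 6361·0.23387 / 0.43665 = 3407 km

3407 km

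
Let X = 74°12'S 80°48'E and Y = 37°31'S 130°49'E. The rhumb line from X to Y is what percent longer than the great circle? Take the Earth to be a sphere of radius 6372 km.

Great circle: σ = 0.7601 rad → d_gc = Rσ = 4843.5 km
Rhumb: Δφ = +0.6402, Δλ = +0.8730, Δψ = +1.2677, q = Δφ/Δψ = 0.5051 → d_rh = R√(Δφ²+q²Δλ²) = 4953.4 km
Excess = (4953.4 − 4843.5) / 4843.5 = 109.9 / 4843.5 = 2.27% ≈ 2.3%

2.3%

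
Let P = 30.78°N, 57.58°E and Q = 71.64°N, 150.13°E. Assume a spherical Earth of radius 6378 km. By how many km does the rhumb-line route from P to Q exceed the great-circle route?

Great circle: cos σ = sin φ₁ sin φ₂ + cos φ₁ cos φ₂ cos Δλ,  σ = 1.0774 rad → d_gc = 6871.4 km
Rhumb line: Δψ = +1.2575, q = Δφ/Δψ = 0.5671, d_rh = R√(Δφ²+q²Δλ²) = 7404.3 km
Excess = 7404.3 − 6871.4 = 532.9 ≈ 533 km

533 km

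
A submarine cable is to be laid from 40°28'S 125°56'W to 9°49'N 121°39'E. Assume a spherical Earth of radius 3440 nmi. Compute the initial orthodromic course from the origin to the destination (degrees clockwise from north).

262.9°

N = sin Δλ·cos φ₂ = -0.9109;  D = cos φ₁ sin φ₂ − sin φ₁ cos φ₂ cos Δλ = -0.1142
initial course = atan2(N, D) = 262.86°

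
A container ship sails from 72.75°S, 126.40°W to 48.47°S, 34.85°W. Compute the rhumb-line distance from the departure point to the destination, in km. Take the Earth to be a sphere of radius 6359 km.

Rhumb course C = atan2(Δλ, Δψ) with Δψ = ln[tan(π/4+φ₂/2)/tan(π/4+φ₁/2)] = +0.9162, Δλ = +1.5978 → C = 60.17°
d = R·|Δφ| / |cos C| = 6359·0.42377 / 0.49742 = 5417 km

5417 km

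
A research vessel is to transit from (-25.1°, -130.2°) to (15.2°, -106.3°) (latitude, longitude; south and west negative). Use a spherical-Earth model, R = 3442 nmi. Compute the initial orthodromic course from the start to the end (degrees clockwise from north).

θ = atan2( sin Δλ·cos φ₂ ,  cos φ₁ sin φ₂ − sin φ₁ cos φ₂ cos Δλ )
  = atan2(+0.3910, +0.6117) = 32.59°

32.6°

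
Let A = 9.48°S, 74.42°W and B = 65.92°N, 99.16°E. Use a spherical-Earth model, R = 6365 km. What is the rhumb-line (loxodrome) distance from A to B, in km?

17030 km

Δψ = ln[tan(π/4+φ₂/2)/tan(π/4+φ₁/2)] = +1.7113;  Δφ = +1.3160 rad,  Δλ = +3.0295 rad
q = Δφ/Δψ = 0.7690
d = R·√(Δφ² + q²Δλ²) = 6365·2.67564 = 17030 km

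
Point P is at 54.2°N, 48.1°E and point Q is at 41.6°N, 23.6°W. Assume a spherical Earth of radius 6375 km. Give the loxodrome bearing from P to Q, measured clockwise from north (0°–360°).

Meridional parts: M(φ₁)=+1.1301, M(φ₂)=+0.7998 → ΔM = -0.3303;  Δλ = -1.2514 rad
tan C = Δλ / ΔM = +3.7884 → C = 255.21°

255.2°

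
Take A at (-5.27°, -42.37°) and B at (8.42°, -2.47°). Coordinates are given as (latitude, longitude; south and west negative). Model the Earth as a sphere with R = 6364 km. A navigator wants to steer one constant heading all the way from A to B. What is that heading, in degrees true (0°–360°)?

Δψ = ln[tan(π/4+φ₂/2)/tan(π/4+φ₁/2)] = +0.2396
Δλ = +0.6964 rad (taken the short way round)
course = atan2(Δλ, Δψ) = 71.01°

71.0°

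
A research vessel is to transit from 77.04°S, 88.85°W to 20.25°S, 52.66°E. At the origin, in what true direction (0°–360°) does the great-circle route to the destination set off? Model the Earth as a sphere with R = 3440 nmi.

θ = atan2( sin Δλ·cos φ₂ ,  cos φ₁ sin φ₂ − sin φ₁ cos φ₂ cos Δλ )
  = atan2(+0.5839, -0.7933) = 143.64°

143.6°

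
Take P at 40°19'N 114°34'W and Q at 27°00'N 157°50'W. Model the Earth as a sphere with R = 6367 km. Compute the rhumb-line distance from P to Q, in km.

Rhumb course C = atan2(Δλ, Δψ) with Δψ = ln[tan(π/4+φ₂/2)/tan(π/4+φ₁/2)] = -0.2804, Δλ = -0.7551 → C = 249.63°
d = R·|Δφ| / |cos C| = 6367·0.23242 / 0.34812 = 4251 km

4251 km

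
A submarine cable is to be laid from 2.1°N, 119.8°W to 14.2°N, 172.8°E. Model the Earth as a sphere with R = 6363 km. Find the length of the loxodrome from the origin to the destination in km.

7516 km

Rhumb course C = atan2(Δλ, Δψ) with Δψ = ln[tan(π/4+φ₂/2)/tan(π/4+φ₁/2)] = +0.2138, Δλ = -1.1764 → C = 280.30°
d = R·|Δφ| / |cos C| = 6363·0.21118 / 0.17878 = 7516 km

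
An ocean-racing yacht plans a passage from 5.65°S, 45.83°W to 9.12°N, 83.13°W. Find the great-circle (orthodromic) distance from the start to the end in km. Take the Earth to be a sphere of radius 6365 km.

4444 km

Haversine: a = sin²(Δφ/2)+cos φ₁ cos φ₂ sin²(Δλ/2) = 0.11700;  σ = 2·atan2(√a,√(1−a))
σ = 40.004° → d = Rσ = 6365·0.69821 = 4444 km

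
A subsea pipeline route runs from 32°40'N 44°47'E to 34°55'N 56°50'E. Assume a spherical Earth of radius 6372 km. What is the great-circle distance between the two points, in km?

1141 km

cos σ = sin φ₁ sin φ₂ + cos φ₁ cos φ₂ cos Δλ
      = sin(32.67°)sin(34.92°) + cos(32.67°)cos(34.92°)cos(12.05°) = 0.9840
σ = 10.257° → d = Rσ = 6372·0.17902 = 1141 km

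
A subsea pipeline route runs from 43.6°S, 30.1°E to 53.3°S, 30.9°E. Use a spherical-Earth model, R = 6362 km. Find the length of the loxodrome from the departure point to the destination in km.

Δψ = ln[tan(π/4+φ₂/2)/tan(π/4+φ₁/2)] = -0.2563;  Δφ = -0.1693 rad,  Δλ = +0.0140 rad
q = Δφ/Δψ = 0.6605
d = R·√(Δφ² + q²Δλ²) = 6362·0.16955 = 1079 km

1079 km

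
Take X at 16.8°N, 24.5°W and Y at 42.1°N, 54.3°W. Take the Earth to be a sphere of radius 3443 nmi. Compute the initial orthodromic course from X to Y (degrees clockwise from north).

321.0°

N = sin Δλ·cos φ₂ = -0.3687;  D = cos φ₁ sin φ₂ − sin φ₁ cos φ₂ cos Δλ = +0.4557
initial course = atan2(N, D) = 321.02°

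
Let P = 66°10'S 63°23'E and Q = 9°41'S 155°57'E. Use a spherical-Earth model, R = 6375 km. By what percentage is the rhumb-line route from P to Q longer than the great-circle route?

Great circle: σ = 1.4344 rad → d_gc = Rσ = 9144.0 km
Rhumb: Δφ = +0.9858, Δλ = +1.6156, Δψ = +1.3859, q = Δφ/Δψ = 0.7113 → d_rh = R√(Δφ²+q²Δλ²) = 9652.4 km
Excess = (9652.4 − 9144.0) / 9144.0 = 508.4 / 9144.0 = 5.56% ≈ 5.6%

5.6%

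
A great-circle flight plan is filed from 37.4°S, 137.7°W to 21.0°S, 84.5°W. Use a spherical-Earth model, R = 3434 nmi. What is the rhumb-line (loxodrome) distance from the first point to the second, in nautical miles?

2937 nmi

Rhumb course C = atan2(Δλ, Δψ) with Δψ = ln[tan(π/4+φ₂/2)/tan(π/4+φ₁/2)] = +0.3297, Δλ = +0.9285 → C = 70.45°
d = R·|Δφ| / |cos C| = 3434·0.28623 / 0.33465 = 2937 nmi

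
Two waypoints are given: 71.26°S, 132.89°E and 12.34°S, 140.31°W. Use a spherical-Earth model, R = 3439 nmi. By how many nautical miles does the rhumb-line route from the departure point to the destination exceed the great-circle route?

Great circle: cos σ = sin φ₁ sin φ₂ + cos φ₁ cos φ₂ cos Δλ,  σ = 1.3491 rad → d_gc = 4639.5 nmi
Rhumb line: Δψ = +1.5847, q = Δφ/Δψ = 0.6489, d_rh = R√(Δφ²+q²Δλ²) = 4892.5 nmi
Excess = 4892.5 − 4639.5 = 253.0 ≈ 253 nmi

253 nmi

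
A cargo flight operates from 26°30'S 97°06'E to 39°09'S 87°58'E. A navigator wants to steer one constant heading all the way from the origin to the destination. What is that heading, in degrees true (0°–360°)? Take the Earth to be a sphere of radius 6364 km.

Δψ = ln[tan(π/4+φ₂/2)/tan(π/4+φ₁/2)] = -0.2637
Δλ = -0.1594 rad (taken the short way round)
course = atan2(Δλ, Δψ) = 211.15°

211.2°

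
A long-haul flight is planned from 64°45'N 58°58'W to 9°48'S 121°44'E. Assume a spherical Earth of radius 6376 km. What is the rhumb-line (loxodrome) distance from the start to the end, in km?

Rhumb course C = atan2(Δλ, Δψ) with Δψ = ln[tan(π/4+φ₂/2)/tan(π/4+φ₁/2)] = -1.6681, Δλ = -3.1294 → C = 241.94°
d = R·|Δφ| / |cos C| = 6376·1.30114 / 0.47038 = 17637 km

17637 km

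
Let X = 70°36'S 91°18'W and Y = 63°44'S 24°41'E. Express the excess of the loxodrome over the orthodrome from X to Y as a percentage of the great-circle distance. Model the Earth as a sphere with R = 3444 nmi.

Great circle: σ = 0.6738 rad → d_gc = Rσ = 2320.7 nmi
Rhumb: Δφ = +0.1198, Δλ = +2.0243, Δψ = +0.3111, q = Δφ/Δψ = 0.3852 → d_rh = R√(Δφ²+q²Δλ²) = 2716.9 nmi
Excess = (2716.9 − 2320.7) / 2320.7 = 396.2 / 2320.7 = 17.07% ≈ 17.1%

17.1%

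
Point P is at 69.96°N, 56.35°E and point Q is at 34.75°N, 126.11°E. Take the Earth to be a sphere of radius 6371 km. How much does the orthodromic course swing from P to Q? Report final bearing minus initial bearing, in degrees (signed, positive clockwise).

At departure: θ₁ = atan2(sin Δλ cos φ₂, cos φ₁ sin φ₂ − sin φ₁ cos φ₂ cos Δλ) = 95.31°
At arrival: θ₂ = atan2(sin Δλ cos φ₁, −cos φ₂ sin φ₁ + sin φ₂ cos φ₁ cos Δλ) = 155.46°
Δθ = θ₂ − θ₁ = +60.1°

+60.1°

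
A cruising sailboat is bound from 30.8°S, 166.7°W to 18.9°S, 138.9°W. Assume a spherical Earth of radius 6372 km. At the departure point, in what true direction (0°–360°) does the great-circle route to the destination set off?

N = sin Δλ·cos φ₂ = +0.4412;  D = cos φ₁ sin φ₂ − sin φ₁ cos φ₂ cos Δλ = +0.1503
initial course = atan2(N, D) = 71.19°

71.2°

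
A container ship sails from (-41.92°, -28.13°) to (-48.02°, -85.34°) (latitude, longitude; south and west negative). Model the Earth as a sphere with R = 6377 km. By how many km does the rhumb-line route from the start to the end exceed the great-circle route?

99 km

Great circle: cos σ = sin φ₁ sin φ₂ + cos φ₁ cos φ₂ cos Δλ,  σ = 0.6979 rad → d_gc = 4450.7 km
Rhumb line: Δψ = -0.1507, q = Δφ/Δψ = 0.7065, d_rh = R√(Δφ²+q²Δλ²) = 4549.4 km
Excess = 4549.4 − 4450.7 = 98.7 ≈ 99 km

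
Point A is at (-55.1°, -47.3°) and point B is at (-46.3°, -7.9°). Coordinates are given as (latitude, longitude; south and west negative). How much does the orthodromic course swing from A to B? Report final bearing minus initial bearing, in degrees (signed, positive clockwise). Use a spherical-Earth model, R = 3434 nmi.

-31.1°

At departure: θ₁ = atan2(sin Δλ cos φ₂, cos φ₁ sin φ₂ − sin φ₁ cos φ₂ cos Δλ) = 86.84°
At arrival: θ₂ = atan2(sin Δλ cos φ₁, −cos φ₂ sin φ₁ + sin φ₂ cos φ₁ cos Δλ) = 55.78°
Δθ = θ₂ − θ₁ = -31.1°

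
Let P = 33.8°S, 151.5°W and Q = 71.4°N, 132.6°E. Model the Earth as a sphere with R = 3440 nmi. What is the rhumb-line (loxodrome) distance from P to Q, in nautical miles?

Δψ = ln[tan(π/4+φ₂/2)/tan(π/4+φ₁/2)] = +2.4368;  Δφ = +1.8361 rad,  Δλ = -1.3247 rad
q = Δφ/Δψ = 0.7535
d = R·√(Δφ² + q²Δλ²) = 3440·2.08985 = 7189 nmi

7189 nmi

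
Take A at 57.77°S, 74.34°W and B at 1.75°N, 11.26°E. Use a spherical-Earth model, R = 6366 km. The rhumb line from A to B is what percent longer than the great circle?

3.0%

Great circle: σ = 1.5557 rad → d_gc = Rσ = 9903.8 km
Rhumb: Δφ = +1.0388, Δλ = +1.4940, Δψ = +1.2722, q = Δφ/Δψ = 0.8166 → d_rh = R√(Δφ²+q²Δλ²) = 10200.5 km
Excess = (10200.5 − 9903.8) / 9903.8 = 296.7 / 9903.8 = 3.00% ≈ 3.0%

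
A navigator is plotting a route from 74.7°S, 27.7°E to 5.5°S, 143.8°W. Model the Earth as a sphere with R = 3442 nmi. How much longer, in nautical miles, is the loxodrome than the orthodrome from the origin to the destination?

1739 nmi

Great circle: cos σ = sin φ₁ sin φ₂ + cos φ₁ cos φ₂ cos Δλ,  σ = 1.7389 rad → d_gc = 5985.3 nmi
Rhumb line: Δψ = +1.9114, q = Δφ/Δψ = 0.6319, d_rh = R√(Δφ²+q²Δλ²) = 7724.1 nmi
Excess = 7724.1 − 5985.3 = 1738.8 ≈ 1739 nmi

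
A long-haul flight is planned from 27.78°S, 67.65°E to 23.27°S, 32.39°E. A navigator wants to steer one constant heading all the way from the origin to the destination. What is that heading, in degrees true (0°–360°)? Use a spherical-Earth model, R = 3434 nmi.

Δψ = ln[tan(π/4+φ₂/2)/tan(π/4+φ₁/2)] = +0.0873
Δλ = -0.6154 rad (taken the short way round)
course = atan2(Δλ, Δψ) = 278.07°

278.1°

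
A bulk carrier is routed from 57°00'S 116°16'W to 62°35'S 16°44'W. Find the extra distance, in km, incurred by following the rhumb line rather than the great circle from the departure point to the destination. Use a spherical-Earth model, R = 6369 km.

547 km

Great circle: cos σ = sin φ₁ sin φ₂ + cos φ₁ cos φ₂ cos Δλ,  σ = 0.7913 rad → d_gc = 5039.6 km
Rhumb line: Δψ = -0.1942, q = Δφ/Δψ = 0.5018, d_rh = R√(Δφ²+q²Δλ²) = 5586.2 km
Excess = 5586.2 − 5039.6 = 546.6 ≈ 547 km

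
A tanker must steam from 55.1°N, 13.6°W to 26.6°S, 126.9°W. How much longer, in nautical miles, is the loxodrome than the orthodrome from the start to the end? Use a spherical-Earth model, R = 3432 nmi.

Great circle: cos σ = sin φ₁ sin φ₂ + cos φ₁ cos φ₂ cos Δλ,  σ = 2.1768 rad → d_gc = 7470.8 nmi
Rhumb line: Δψ = -1.6392, q = Δφ/Δψ = 0.8699, d_rh = R√(Δφ²+q²Δλ²) = 7668.4 nmi
Excess = 7668.4 − 7470.8 = 197.6 ≈ 198 nmi

198 nmi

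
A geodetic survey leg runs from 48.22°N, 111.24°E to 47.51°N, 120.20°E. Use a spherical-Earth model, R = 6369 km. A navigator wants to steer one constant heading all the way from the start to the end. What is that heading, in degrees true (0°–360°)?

96.7°

Δψ = ln[tan(π/4+φ₂/2)/tan(π/4+φ₁/2)] = -0.0185
Δλ = +0.1564 rad (taken the short way round)
course = atan2(Δλ, Δψ) = 96.74°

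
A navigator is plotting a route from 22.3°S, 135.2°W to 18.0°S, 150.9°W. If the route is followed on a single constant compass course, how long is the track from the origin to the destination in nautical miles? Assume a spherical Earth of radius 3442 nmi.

922 nmi

Δψ = ln[tan(π/4+φ₂/2)/tan(π/4+φ₁/2)] = +0.0800;  Δφ = +0.0750 rad,  Δλ = -0.2740 rad
q = Δφ/Δψ = 0.9385
d = R·√(Δφ² + q²Δλ²) = 3442·0.26790 = 922 nmi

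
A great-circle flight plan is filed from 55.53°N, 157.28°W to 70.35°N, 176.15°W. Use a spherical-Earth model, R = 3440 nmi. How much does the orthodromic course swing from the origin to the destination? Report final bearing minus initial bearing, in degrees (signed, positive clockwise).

At departure: θ₁ = atan2(sin Δλ cos φ₂, cos φ₁ sin φ₂ − sin φ₁ cos φ₂ cos Δλ) = 338.11°
At arrival: θ₂ = atan2(sin Δλ cos φ₁, −cos φ₂ sin φ₁ + sin φ₂ cos φ₁ cos Δλ) = 321.13°
Δθ = θ₂ − θ₁ = -17.0°

-17.0°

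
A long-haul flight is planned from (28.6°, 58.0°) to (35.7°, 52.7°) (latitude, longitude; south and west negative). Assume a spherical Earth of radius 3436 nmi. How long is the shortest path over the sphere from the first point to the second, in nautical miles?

503 nmi

Haversine: a = sin²(Δφ/2)+cos φ₁ cos φ₂ sin²(Δλ/2) = 0.00536;  σ = 2·atan2(√a,√(1−a))
σ = 8.396° → d = Rσ = 3436·0.14653 = 503 nmi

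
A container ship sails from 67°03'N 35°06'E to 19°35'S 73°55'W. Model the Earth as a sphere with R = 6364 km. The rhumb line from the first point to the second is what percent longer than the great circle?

Great circle: σ = 2.0135 rad → d_gc = Rσ = 12813.7 km
Rhumb: Δφ = -1.5120, Δλ = -1.9027, Δψ = -1.9432, q = Δφ/Δψ = 0.7781 → d_rh = R√(Δφ²+q²Δλ²) = 13467.3 km
Excess = (13467.3 − 12813.7) / 12813.7 = 653.6 / 12813.7 = 5.10% ≈ 5.1%

5.1%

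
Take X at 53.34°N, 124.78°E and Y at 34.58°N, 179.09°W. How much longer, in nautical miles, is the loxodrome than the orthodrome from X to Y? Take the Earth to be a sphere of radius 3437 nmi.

54 nmi

Great circle: cos σ = sin φ₁ sin φ₂ + cos φ₁ cos φ₂ cos Δλ,  σ = 0.7536 rad → d_gc = 2590.0 nmi
Rhumb line: Δψ = -0.4608, q = Δφ/Δψ = 0.7105, d_rh = R√(Δφ²+q²Δλ²) = 2643.8 nmi
Excess = 2643.8 − 2590.0 = 53.8 ≈ 54 nmi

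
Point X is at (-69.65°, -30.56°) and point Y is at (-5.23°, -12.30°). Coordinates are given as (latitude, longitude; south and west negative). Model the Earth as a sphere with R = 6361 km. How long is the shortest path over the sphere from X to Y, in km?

7274 km

cos σ = sin φ₁ sin φ₂ + cos φ₁ cos φ₂ cos Δλ
      = sin(-69.65°)sin(-5.23°) + cos(-69.65°)cos(-5.23°)cos(18.26°) = 0.4143
σ = 65.523° → d = Rσ = 6361·1.14359 = 7274 km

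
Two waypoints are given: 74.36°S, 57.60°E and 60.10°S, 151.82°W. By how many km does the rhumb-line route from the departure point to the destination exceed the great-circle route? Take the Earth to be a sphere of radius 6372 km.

Great circle: cos σ = sin φ₁ sin φ₂ + cos φ₁ cos φ₂ cos Δλ,  σ = 0.7702 rad → d_gc = 4908.0 km
Rhumb line: Δψ = +0.6649, q = Δφ/Δψ = 0.3743, d_rh = R√(Δφ²+q²Δλ²) = 6466.4 km
Excess = 6466.4 − 4908.0 = 1558.4 ≈ 1558 km

1558 km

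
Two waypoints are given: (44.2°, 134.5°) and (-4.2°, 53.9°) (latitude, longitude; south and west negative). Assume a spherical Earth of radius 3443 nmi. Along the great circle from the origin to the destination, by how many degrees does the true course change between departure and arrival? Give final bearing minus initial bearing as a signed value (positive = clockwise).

At departure: θ₁ = atan2(sin Δλ cos φ₂, cos φ₁ sin φ₂ − sin φ₁ cos φ₂ cos Δλ) = 260.42°
At arrival: θ₂ = atan2(sin Δλ cos φ₁, −cos φ₂ sin φ₁ + sin φ₂ cos φ₁ cos Δλ) = 225.14°
Δθ = θ₂ − θ₁ = -35.3°

-35.3°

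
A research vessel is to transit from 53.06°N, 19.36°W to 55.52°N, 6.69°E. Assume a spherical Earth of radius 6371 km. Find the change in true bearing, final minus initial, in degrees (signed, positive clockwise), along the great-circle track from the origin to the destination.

Initial bearing θ₁ = atan2(sin Δλ cos φ₂, cos φ₁ sin φ₂ − sin φ₁ cos φ₂ cos Δλ) = 70.33°
Final bearing θ₂ = (initial bearing from the destination back to the start) + 180° = 91.61°
Δθ = θ₂ − θ₁ = +21.3°

+21.3°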